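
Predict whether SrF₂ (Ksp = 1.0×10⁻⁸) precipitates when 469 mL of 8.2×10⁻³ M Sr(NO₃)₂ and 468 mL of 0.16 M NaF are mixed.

Total volume after mixing = 469 + 468 = 937 mL.
[Sr²⁺] = (8.2×10⁻³)(469)/937 = 4.1×10⁻³ M
[F⁻] = (0.16)(468)/937 = 8.0×10⁻² M
Q = [Sr²⁺][F⁻]^2 = 2.6×10⁻⁵
Q = 2.6×10⁻⁵ > Ksp = 1.0×10⁻⁸, so the solution is supersaturated and SrF₂ precipitates.

Yes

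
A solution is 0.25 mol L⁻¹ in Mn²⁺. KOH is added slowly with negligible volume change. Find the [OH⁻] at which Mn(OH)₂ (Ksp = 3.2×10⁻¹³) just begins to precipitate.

Precipitation of each salt begins when its ion product equals Ksp.
Mn(OH)₂(s) ⇌ Mn²⁺(aq) + 2 OH⁻(aq)
Ksp = [Mn²⁺][OH⁻]^2 = [OH⁻]^2(0.25)
[OH⁻]^2 = 3.2×10⁻¹³ / (0.25) = 1.3×10⁻¹²
[OH⁻] = 1.1×10⁻⁶ mol L⁻¹

1.1×10⁻⁶ M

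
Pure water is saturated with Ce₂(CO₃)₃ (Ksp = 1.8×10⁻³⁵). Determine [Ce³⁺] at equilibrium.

8.8×10⁻⁸ M

Ce₂(CO₃)₃(s) ⇌ 2 Ce³⁺(aq) + 3 CO₃²⁻(aq)
If s mol/L of Ce₂(CO₃)₃ dissolves, [Ce³⁺] = 2s and [CO₃²⁻] = 3s.
Ksp = [Ce³⁺]^2[CO₃²⁻]^3 = (2s)^2 · (3s)^3 = 108s^5 = 1.8×10⁻³⁵
s = 4.4×10⁻⁸ M
[Ce³⁺] = 2s = 8.8×10⁻⁸ M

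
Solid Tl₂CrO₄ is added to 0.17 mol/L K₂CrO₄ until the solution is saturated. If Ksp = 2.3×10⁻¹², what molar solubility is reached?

1.8×10⁻⁶ M

Tl₂CrO₄(s) ⇌ 2 Tl⁺(aq) + CrO₄²⁻(aq)
Let s be the solubility of Tl₂CrO₄ here. The common ion gives [CrO₄²⁻] ≈ 0.17 mol/L, and [Tl⁺] = 2s.
Ksp = [Tl⁺]^2[CrO₄²⁻] = (2s)^2(0.17)
(2s)^2 = 2.3×10⁻¹² / (0.17) = 1.4×10⁻¹¹
s = 1.8×10⁻⁶ mol/L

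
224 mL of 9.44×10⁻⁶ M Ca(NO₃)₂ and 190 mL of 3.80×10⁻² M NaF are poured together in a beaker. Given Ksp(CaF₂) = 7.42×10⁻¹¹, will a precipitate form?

Yes

Total volume after mixing = 224 + 190 = 414 mL.
[Ca²⁺] = (9.44×10⁻⁶)(224)/414 = 5.11×10⁻⁶ M
[F⁻] = (3.80×10⁻²)(190)/414 = 1.74×10⁻² M
Q = [Ca²⁺][F⁻]^2 = 1.55×10⁻⁹
Q = 1.55×10⁻⁹ > Ksp = 7.42×10⁻¹¹, so the solution is supersaturated and CaF₂ precipitates.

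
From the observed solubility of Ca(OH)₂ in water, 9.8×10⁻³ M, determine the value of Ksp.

Ksp = 3.8×10⁻⁶

Ca(OH)₂(s) ⇌ Ca²⁺(aq) + 2 OH⁻(aq)
Call the molar solubility s, so that [Ca²⁺] = s and [OH⁻] = 2s.
Ksp = [Ca²⁺][OH⁻]^2 = s · (2s)^2 = 4s^3
Ksp = 4 × (9.8×10⁻³)^3 = 3.8×10⁻⁶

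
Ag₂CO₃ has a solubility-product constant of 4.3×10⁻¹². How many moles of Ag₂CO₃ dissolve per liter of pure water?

1.0×10⁻⁴ M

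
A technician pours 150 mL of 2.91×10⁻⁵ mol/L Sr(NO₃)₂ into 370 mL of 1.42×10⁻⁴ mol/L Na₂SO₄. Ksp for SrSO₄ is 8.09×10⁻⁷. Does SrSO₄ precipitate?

After mixing, V = 150 mL + 370 mL = 520 mL.
[Sr²⁺] = (2.91×10⁻⁵)(150)/520 = 8.39×10⁻⁶ mol/L
[SO₄²⁻] = (1.42×10⁻⁴)(370)/520 = 1.01×10⁻⁴ mol/L
Q = [Sr²⁺][SO₄²⁻] = 8.48×10⁻¹⁰
Since Q (8.48×10⁻¹⁰) is less than Ksp (8.09×10⁻⁷), no SrSO₄ precipitates.

No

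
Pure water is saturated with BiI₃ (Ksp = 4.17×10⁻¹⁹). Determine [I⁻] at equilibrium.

BiI₃(s) ⇌ Bi³⁺(aq) + 3 I⁻(aq)
For each mole of BiI₃ that dissolves per liter, [Bi³⁺] = s and [I⁻] = 3s; let s denote this solubility.
Ksp = [Bi³⁺][I⁻]^3 = s · (3s)^3 = 27s^4 = 4.17×10⁻¹⁹
s = 1.11×10⁻⁵ mol L⁻¹
[I⁻] = 3s = 3.34×10⁻⁵ mol L⁻¹

3.34×10⁻⁵ M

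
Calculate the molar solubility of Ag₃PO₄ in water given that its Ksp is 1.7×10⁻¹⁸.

Ag₃PO₄(s) ⇌ 3 Ag⁺(aq) + PO₄³⁻(aq)
With molar solubility s: [Ag⁺] = 3s, [PO₄³⁻] = s.
Ksp = [Ag⁺]^3[PO₄³⁻] = (3s)^3 · s = 27s^4
27s^4 = 1.7×10⁻¹⁸  ⇒  s^4 = 6.3×10⁻²⁰
Taking the 4th root, s = 1.6×10⁻⁵ mol/L.

1.6×10⁻⁵ M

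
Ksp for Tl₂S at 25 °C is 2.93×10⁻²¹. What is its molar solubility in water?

9.01×10⁻⁸ M

Tl₂S(s) ⇌ 2 Tl⁺(aq) + S²⁻(aq)
With molar solubility s: [Tl⁺] = 2s, [S²⁻] = s.
Ksp = [Tl⁺]^2[S²⁻] = (2s)^2 · s = 4s^3
4s^3 = 2.93×10⁻²¹  ⇒  s^3 = 7.33×10⁻²²
s = (7.33×10⁻²²)^(1/3) = 9.01×10⁻⁸ M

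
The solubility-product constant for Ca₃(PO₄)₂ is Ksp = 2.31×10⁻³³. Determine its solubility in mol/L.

Ca₃(PO₄)₂(s) ⇌ 3 Ca²⁺(aq) + 2 PO₄³⁻(aq)
If s mol/L of Ca₃(PO₄)₂ dissolves, [Ca²⁺] = 3s and [PO₄³⁻] = 2s.
Ksp = [Ca²⁺]^3[PO₄³⁻]^2 = (3s)^3 · (2s)^2 = 108s^5
108s^5 = 2.31×10⁻³³  ⇒  s^5 = 2.14×10⁻³⁵
Taking the 5th root, s = 1.16×10⁻⁷ M.

1.16×10⁻⁷ M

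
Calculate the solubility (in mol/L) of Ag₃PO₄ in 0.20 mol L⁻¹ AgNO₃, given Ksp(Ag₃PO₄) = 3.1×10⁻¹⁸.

Ag₃PO₄(s) ⇌ 3 Ag⁺(aq) + PO₄³⁻(aq)
With Ag⁺ already at 0.20 mol L⁻¹ and s small, take [Ag⁺] ≈ 0.20 mol L⁻¹ and [PO₄³⁻] = s.
Ksp = [Ag⁺]^3[PO₄³⁻] = (0.20)^3s
s = 3.1×10⁻¹⁸ / (0.20)^3 = 3.9×10⁻¹⁶
s = 3.9×10⁻¹⁶ mol L⁻¹

3.9×10⁻¹⁶ M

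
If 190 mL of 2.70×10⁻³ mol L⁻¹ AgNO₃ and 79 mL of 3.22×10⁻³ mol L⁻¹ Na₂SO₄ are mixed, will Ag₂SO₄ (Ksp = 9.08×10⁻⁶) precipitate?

No

The combined volume is 269 mL.
[Ag⁺] = (2.70×10⁻³)(190)/269 = 1.91×10⁻³ mol L⁻¹
[SO₄²⁻] = (3.22×10⁻³)(79)/269 = 9.46×10⁻⁴ mol L⁻¹
Q = [Ag⁺]^2[SO₄²⁻] = 3.44×10⁻⁹
Q = 3.44×10⁻⁹ < Ksp = 9.08×10⁻⁶, so the solution is unsaturated and no precipitate forms.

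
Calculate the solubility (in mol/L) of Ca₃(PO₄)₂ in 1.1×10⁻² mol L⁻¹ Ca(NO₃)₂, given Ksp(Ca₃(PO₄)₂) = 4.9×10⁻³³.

3.0×10⁻¹⁴ M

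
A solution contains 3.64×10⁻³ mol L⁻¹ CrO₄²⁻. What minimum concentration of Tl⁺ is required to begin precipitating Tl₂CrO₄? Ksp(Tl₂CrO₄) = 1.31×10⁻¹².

1.90×10⁻⁵ M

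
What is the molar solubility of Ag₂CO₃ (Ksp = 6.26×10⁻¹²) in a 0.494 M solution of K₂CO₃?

Ag₂CO₃(s) ⇌ 2 Ag⁺(aq) + CO₃²⁻(aq)
The solution already contains CO₃²⁻ at 0.494 M. Let s be the molar solubility of Ag₂CO₃.
[CO₃²⁻] ≈ 0.494 M (common ion dominates); [Ag⁺] = 2s.
Ksp = [Ag⁺]^2[CO₃²⁻] = (2s)^2(0.494)
(2s)^2 = 6.26×10⁻¹² / (0.494) = 1.27×10⁻¹¹
s = 1.78×10⁻⁶ M

1.78×10⁻⁶ M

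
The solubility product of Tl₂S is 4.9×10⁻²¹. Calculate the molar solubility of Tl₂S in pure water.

1.1×10⁻⁷ M

Tl₂S(s) ⇌ 2 Tl⁺(aq) + S²⁻(aq)
With molar solubility s: [Tl⁺] = 2s, [S²⁻] = s.
Ksp = [Tl⁺]^2[S²⁻] = (2s)^2 · s = 4s^3
4s^3 = 4.9×10⁻²¹  ⇒  s^3 = 1.2×10⁻²¹
Taking the 3rd root, s = 1.1×10⁻⁷ M.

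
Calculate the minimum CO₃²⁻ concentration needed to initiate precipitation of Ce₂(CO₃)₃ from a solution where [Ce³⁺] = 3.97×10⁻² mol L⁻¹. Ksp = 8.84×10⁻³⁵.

3.83×10⁻¹¹ M

Precipitation begins when Q = Ksp.
Ce₂(CO₃)₃(s) ⇌ 2 Ce³⁺(aq) + 3 CO₃²⁻(aq)
Ksp = [Ce³⁺]^2[CO₃²⁻]^3 = [CO₃²⁻]^3(3.97×10⁻²)^2
[CO₃²⁻]^3 = 8.84×10⁻³⁵ / (3.97×10⁻²)^2 = 5.61×10⁻³²
[CO₃²⁻] = 3.83×10⁻¹¹ mol L⁻¹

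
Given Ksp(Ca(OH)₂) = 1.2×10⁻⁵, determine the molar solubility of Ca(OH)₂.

1.4×10⁻² M

Ca(OH)₂(s) ⇌ Ca²⁺(aq) + 2 OH⁻(aq)
With molar solubility s: [Ca²⁺] = s, [OH⁻] = 2s.
Ksp = [Ca²⁺][OH⁻]^2 = s · (2s)^2 = 4s^3
4s^3 = 1.2×10⁻⁵  ⇒  s^3 = 3.0×10⁻⁶
Taking the 3rd root, s = 1.4×10⁻² mol/L.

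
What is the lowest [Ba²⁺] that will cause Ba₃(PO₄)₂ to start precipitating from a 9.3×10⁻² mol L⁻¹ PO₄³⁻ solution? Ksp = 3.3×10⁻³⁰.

7.3×10⁻¹⁰ M

Precipitation of each salt begins when its ion product equals Ksp.
Ba₃(PO₄)₂(s) ⇌ 3 Ba²⁺(aq) + 2 PO₄³⁻(aq)
Ksp = [Ba²⁺]^3[PO₄³⁻]^2 = [Ba²⁺]^3(9.3×10⁻²)^2
[Ba²⁺]^3 = 3.3×10⁻³⁰ / (9.3×10⁻²)^2 = 3.8×10⁻²⁸
[Ba²⁺] = 7.3×10⁻¹⁰ mol L⁻¹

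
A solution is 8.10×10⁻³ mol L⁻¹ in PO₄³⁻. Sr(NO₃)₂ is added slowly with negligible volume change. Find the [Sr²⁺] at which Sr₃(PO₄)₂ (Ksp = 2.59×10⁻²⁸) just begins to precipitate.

1.58×10⁻⁸ M

Precipitation of each salt begins when its ion product equals Ksp.
Sr₃(PO₄)₂(s) ⇌ 3 Sr²⁺(aq) + 2 PO₄³⁻(aq)
Ksp = [Sr²⁺]^3[PO₄³⁻]^2 = [Sr²⁺]^3(8.10×10⁻³)^2
[Sr²⁺]^3 = 2.59×10⁻²⁸ / (8.10×10⁻³)^2 = 3.95×10⁻²⁴
[Sr²⁺] = 1.58×10⁻⁸ mol L⁻¹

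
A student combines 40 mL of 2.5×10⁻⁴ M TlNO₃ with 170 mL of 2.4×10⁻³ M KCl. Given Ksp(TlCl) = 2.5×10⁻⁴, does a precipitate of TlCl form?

No

Total volume after mixing = 40 + 170 = 210 mL.
[Tl⁺] = (2.5×10⁻⁴)(40)/210 = 4.8×10⁻⁵ M
[Cl⁻] = (2.4×10⁻³)(170)/210 = 1.9×10⁻³ M
Q = [Tl⁺][Cl⁻] = 9.3×10⁻⁸
Since Q (9.3×10⁻⁸) is less than Ksp (2.5×10⁻⁴), no TlCl precipitates.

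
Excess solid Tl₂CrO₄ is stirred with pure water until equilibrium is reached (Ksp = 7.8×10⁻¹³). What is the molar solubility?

5.8×10⁻⁵ M

Tl₂CrO₄(s) ⇌ 2 Tl⁺(aq) + CrO₄²⁻(aq)
With molar solubility s: [Tl⁺] = 2s, [CrO₄²⁻] = s.
Ksp = [Tl⁺]^2[CrO₄²⁻] = (2s)^2 · s = 4s^3
4s^3 = 7.8×10⁻¹³  ⇒  s^3 = 2.0×10⁻¹³
s = 5.8×10⁻⁵ M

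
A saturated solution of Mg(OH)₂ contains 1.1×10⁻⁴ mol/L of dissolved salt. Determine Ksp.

Mg(OH)₂(s) ⇌ Mg²⁺(aq) + 2 OH⁻(aq)
For each mole of Mg(OH)₂ that dissolves per liter, [Mg²⁺] = s and [OH⁻] = 2s; let s denote this solubility.
Ksp = [Mg²⁺][OH⁻]^2 = s · (2s)^2 = 4s^3
Ksp = 4 × (1.1×10⁻⁴)^3 = 5.3×10⁻¹²

Ksp = 5.3×10⁻¹²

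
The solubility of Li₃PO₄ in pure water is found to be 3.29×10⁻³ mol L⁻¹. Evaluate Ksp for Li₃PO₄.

Ksp = 3.16×10⁻⁹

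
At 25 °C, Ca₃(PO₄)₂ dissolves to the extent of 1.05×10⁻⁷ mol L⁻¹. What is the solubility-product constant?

Ca₃(PO₄)₂(s) ⇌ 3 Ca²⁺(aq) + 2 PO₄³⁻(aq)
Let s be the molar solubility. Then [Ca²⁺] = 3s and [PO₄³⁻] = 2s.
Ksp = [Ca²⁺]^3[PO₄³⁻]^2 = (3s)^3 · (2s)^2 = 108s^5
Ksp = 108 × (1.05×10⁻⁷)^5 = 1.38×10⁻³³

Ksp = 1.38×10⁻³³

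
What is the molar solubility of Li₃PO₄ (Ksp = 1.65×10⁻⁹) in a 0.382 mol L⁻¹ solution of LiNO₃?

2.96×10⁻⁸ M

Li₃PO₄(s) ⇌ 3 Li⁺(aq) + PO₄³⁻(aq)
Let s be the solubility of Li₃PO₄ here. The common ion gives [Li⁺] ≈ 0.382 mol L⁻¹, and [PO₄³⁻] = s.
Ksp = [Li⁺]^3[PO₄³⁻] = (0.382)^3s
s = 1.65×10⁻⁹ / (0.382)^3 = 2.96×10⁻⁸
s = 2.96×10⁻⁸ mol L⁻¹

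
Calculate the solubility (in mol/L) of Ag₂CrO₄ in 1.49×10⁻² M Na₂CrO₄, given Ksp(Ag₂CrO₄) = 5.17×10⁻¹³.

Ag₂CrO₄(s) ⇌ 2 Ag⁺(aq) + CrO₄²⁻(aq)
With CrO₄²⁻ already at 1.49×10⁻² M and s small, take [CrO₄²⁻] ≈ 1.49×10⁻² M and [Ag⁺] = 2s.
Ksp = [Ag⁺]^2[CrO₄²⁻] = (2s)^2(1.49×10⁻²)
(2s)^2 = 5.17×10⁻¹³ / (1.49×10⁻²) = 3.47×10⁻¹¹
s = 2.95×10⁻⁶ M

2.95×10⁻⁶ M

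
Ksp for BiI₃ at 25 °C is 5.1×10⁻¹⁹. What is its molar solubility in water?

1.2×10⁻⁵ M

BiI₃(s) ⇌ Bi³⁺(aq) + 3 I⁻(aq)
With molar solubility s: [Bi³⁺] = s, [I⁻] = 3s.
Ksp = [Bi³⁺][I⁻]^3 = s · (3s)^3 = 27s^4
27s^4 = 5.1×10⁻¹⁹  ⇒  s^4 = 1.9×10⁻²⁰
s = 1.2×10⁻⁵ mol L⁻¹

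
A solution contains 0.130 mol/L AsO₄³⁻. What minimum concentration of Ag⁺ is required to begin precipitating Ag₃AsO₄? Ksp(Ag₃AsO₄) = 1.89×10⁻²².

Each salt precipitates once Q = Ksp for that salt.
Ag₃AsO₄(s) ⇌ 3 Ag⁺(aq) + AsO₄³⁻(aq)
Ksp = [Ag⁺]^3[AsO₄³⁻] = [Ag⁺]^3(0.130)
[Ag⁺]^3 = 1.89×10⁻²² / (0.130) = 1.45×10⁻²¹
[Ag⁺] = 1.13×10⁻⁷ mol/L

1.13×10⁻⁷ M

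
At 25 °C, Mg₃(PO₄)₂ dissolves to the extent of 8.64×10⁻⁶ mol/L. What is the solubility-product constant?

Ksp = 5.20×10⁻²⁴

Mg₃(PO₄)₂(s) ⇌ 3 Mg²⁺(aq) + 2 PO₄³⁻(aq)
Call the molar solubility s, so that [Mg²⁺] = 3s and [PO₄³⁻] = 2s.
Ksp = [Mg²⁺]^3[PO₄³⁻]^2 = (3s)^3 · (2s)^2 = 108s^5
Ksp = 108 × (8.64×10⁻⁶)^5 = 5.20×10⁻²⁴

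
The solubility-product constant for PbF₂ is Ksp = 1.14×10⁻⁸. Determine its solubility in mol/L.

PbF₂(s) ⇌ Pb²⁺(aq) + 2 F⁻(aq)
If s mol/L of PbF₂ dissolves, [Pb²⁺] = s and [F⁻] = 2s.
Ksp = [Pb²⁺][F⁻]^2 = s · (2s)^2 = 4s^3
4s^3 = 1.14×10⁻⁸  ⇒  s^3 = 2.85×10⁻⁹
Taking the 3rd root, s = 1.42×10⁻³ mol/L.

1.42×10⁻³ M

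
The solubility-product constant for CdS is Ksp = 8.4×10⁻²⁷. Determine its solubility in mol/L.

9.2×10⁻¹⁴ M

CdS(s) ⇌ Cd²⁺(aq) + S²⁻(aq)
With molar solubility s: [Cd²⁺] = s, [S²⁻] = s.
Ksp = [Cd²⁺][S²⁻] = s · s = s^2
s^2 = 8.4×10⁻²⁷
Taking the 2nd root, s = 9.2×10⁻¹⁴ M.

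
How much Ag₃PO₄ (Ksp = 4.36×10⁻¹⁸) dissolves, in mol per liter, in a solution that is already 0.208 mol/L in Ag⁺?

Ag₃PO₄(s) ⇌ 3 Ag⁺(aq) + PO₄³⁻(aq)
Let s be the solubility of Ag₃PO₄ here. The common ion gives [Ag⁺] ≈ 0.208 mol/L, and [PO₄³⁻] = s.
Ksp = [Ag⁺]^3[PO₄³⁻] = (0.208)^3s
s = 4.36×10⁻¹⁸ / (0.208)^3 = 4.85×10⁻¹⁶
s = 4.85×10⁻¹⁶ mol/L

4.85×10⁻¹⁶ M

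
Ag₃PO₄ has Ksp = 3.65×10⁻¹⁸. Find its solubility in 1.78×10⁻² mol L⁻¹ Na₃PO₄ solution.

1.97×10⁻⁶ M

Ag₃PO₄(s) ⇌ 3 Ag⁺(aq) + PO₄³⁻(aq)
Let s be the solubility of Ag₃PO₄ here. The common ion gives [PO₄³⁻] ≈ 1.78×10⁻² mol L⁻¹, and [Ag⁺] = 3s.
Ksp = [Ag⁺]^3[PO₄³⁻] = (3s)^3(1.78×10⁻²)
(3s)^3 = 3.65×10⁻¹⁸ / (1.78×10⁻²) = 2.05×10⁻¹⁶
s = 1.97×10⁻⁶ mol L⁻¹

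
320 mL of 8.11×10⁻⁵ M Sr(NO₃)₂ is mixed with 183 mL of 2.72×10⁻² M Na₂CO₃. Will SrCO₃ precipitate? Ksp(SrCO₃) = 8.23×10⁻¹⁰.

Yes

After mixing, V = 320 mL + 183 mL = 503 mL.
[Sr²⁺] = (8.11×10⁻⁵)(320)/503 = 5.16×10⁻⁵ M
[CO₃²⁻] = (2.72×10⁻²)(183)/503 = 9.90×10⁻³ M
Q = [Sr²⁺][CO₃²⁻] = 5.11×10⁻⁷
Q = 5.11×10⁻⁷ > Ksp = 8.23×10⁻¹⁰, so the solution is supersaturated and SrCO₃ precipitates.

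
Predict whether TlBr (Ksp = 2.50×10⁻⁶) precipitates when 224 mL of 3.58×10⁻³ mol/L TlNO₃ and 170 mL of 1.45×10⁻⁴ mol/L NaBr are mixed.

No

After mixing, V = 224 mL + 170 mL = 394 mL.
[Tl⁺] = (3.58×10⁻³)(224)/394 = 2.04×10⁻³ mol/L
[Br⁻] = (1.45×10⁻⁴)(170)/394 = 6.26×10⁻⁵ mol/L
Q = [Tl⁺][Br⁻] = 1.27×10⁻⁷
Q < Ksp (1.27×10⁻⁷ vs 2.50×10⁻⁶); the solution remains unsaturated and no precipitate forms.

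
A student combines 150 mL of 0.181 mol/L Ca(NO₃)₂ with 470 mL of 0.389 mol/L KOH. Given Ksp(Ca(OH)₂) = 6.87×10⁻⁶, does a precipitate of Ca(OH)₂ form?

Total volume after mixing = 150 + 470 = 620 mL.
[Ca²⁺] = (0.181)(150)/620 = 4.38×10⁻² mol/L
[OH⁻] = (0.389)(470)/620 = 0.295 mol/L
Q = [Ca²⁺][OH⁻]^2 = 3.81×10⁻³
Because Q > Ksp (3.81×10⁻³ vs 6.87×10⁻⁶), a precipitate of Ca(OH)₂ forms.

Yes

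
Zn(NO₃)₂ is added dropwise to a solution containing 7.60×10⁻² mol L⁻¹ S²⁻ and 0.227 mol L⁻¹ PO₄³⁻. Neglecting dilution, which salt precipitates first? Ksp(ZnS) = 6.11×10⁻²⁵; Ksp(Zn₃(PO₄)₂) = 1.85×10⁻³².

A salt starts to precipitate once the ion product Q reaches its Ksp.
For ZnS: [Zn²⁺] = (Ksp/[S²⁻]) = 8.04×10⁻²⁴ mol L⁻¹
For Zn₃(PO₄)₂: [Zn²⁺] = (Ksp/[PO₄³⁻]^2)^(1/3) = 7.11×10⁻¹¹ mol L⁻¹
The smaller threshold [Zn²⁺] is reached first, so ZnS precipitates first.

ZnS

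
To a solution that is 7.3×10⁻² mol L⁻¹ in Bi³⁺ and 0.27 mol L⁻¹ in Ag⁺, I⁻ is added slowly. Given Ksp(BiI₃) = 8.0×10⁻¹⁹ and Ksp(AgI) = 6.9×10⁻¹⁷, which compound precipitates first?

Precipitation begins when Q = Ksp.
For BiI₃: [I⁻] = (Ksp/[Bi³⁺])^(1/3) = 2.2×10⁻⁶ mol L⁻¹
For AgI: [I⁻] = (Ksp/[Ag⁺]) = 2.6×10⁻¹⁶ mol L⁻¹
AgI requires the lower [I⁻], so it precipitates first.

AgI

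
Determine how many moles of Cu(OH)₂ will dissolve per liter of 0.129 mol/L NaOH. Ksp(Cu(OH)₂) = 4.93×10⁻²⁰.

Cu(OH)₂(s) ⇌ Cu²⁺(aq) + 2 OH⁻(aq)
The solution already contains OH⁻ at 0.129 mol/L. Let s be the molar solubility of Cu(OH)₂.
[OH⁻] ≈ 0.129 mol/L (common ion dominates); [Cu²⁺] = s.
Ksp = [Cu²⁺][OH⁻]^2 = s(0.129)^2
s = 4.93×10⁻²⁰ / (0.129)^2 = 2.96×10⁻¹⁸
s = 2.96×10⁻¹⁸ mol/L

2.96×10⁻¹⁸ M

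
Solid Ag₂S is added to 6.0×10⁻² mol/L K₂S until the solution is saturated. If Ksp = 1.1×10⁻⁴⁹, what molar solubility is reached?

Ag₂S(s) ⇌ 2 Ag⁺(aq) + S²⁻(aq)
Let s be the solubility of Ag₂S here. The common ion gives [S²⁻] ≈ 6.0×10⁻² mol/L, and [Ag⁺] = 2s.
Ksp = [Ag⁺]^2[S²⁻] = (2s)^2(6.0×10⁻²)
(2s)^2 = 1.1×10⁻⁴⁹ / (6.0×10⁻²) = 1.8×10⁻⁴⁸
s = 6.8×10⁻²⁵ mol/L

6.8×10⁻²⁵ M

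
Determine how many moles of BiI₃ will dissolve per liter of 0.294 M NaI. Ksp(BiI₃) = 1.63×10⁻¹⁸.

BiI₃(s) ⇌ Bi³⁺(aq) + 3 I⁻(aq)
With I⁻ already at 0.294 M and s small, take [I⁻] ≈ 0.294 M and [Bi³⁺] = s.
Ksp = [Bi³⁺][I⁻]^3 = s(0.294)^3
s = 1.63×10⁻¹⁸ / (0.294)^3 = 6.41×10⁻¹⁷
s = 6.41×10⁻¹⁷ M

6.41×10⁻¹⁷ M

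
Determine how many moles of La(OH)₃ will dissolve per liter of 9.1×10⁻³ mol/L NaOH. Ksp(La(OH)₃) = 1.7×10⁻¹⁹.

La(OH)₃(s) ⇌ La³⁺(aq) + 3 OH⁻(aq)
With OH⁻ already at 9.1×10⁻³ mol/L and s small, take [OH⁻] ≈ 9.1×10⁻³ mol/L and [La³⁺] = s.
Ksp = [La³⁺][OH⁻]^3 = s(9.1×10⁻³)^3
s = 1.7×10⁻¹⁹ / (9.1×10⁻³)^3 = 2.3×10⁻¹³
s = 2.3×10⁻¹³ mol/L

2.3×10⁻¹³ M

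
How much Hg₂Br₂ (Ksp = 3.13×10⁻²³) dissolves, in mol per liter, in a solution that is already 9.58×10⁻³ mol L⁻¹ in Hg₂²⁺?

Hg₂Br₂(s) ⇌ Hg₂²⁺(aq) + 2 Br⁻(aq)
The solution already contains Hg₂²⁺ at 9.58×10⁻³ mol L⁻¹. Let s be the molar solubility of Hg₂Br₂.
[Hg₂²⁺] ≈ 9.58×10⁻³ mol L⁻¹ (common ion dominates); [Br⁻] = 2s.
Ksp = [Hg₂²⁺][Br⁻]^2 = (9.58×10⁻³)(2s)^2
(2s)^2 = 3.13×10⁻²³ / (9.58×10⁻³) = 3.27×10⁻²¹
s = 2.86×10⁻¹¹ mol L⁻¹

2.86×10⁻¹¹ M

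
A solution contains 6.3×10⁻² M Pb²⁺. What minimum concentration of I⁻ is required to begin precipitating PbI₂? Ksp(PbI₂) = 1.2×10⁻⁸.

4.4×10⁻⁴ M

The threshold for precipitation is Q = Ksp.
PbI₂(s) ⇌ Pb²⁺(aq) + 2 I⁻(aq)
Ksp = [Pb²⁺][I⁻]^2 = [I⁻]^2(6.3×10⁻²)
[I⁻]^2 = 1.2×10⁻⁸ / (6.3×10⁻²) = 1.9×10⁻⁷
[I⁻] = 4.4×10⁻⁴ M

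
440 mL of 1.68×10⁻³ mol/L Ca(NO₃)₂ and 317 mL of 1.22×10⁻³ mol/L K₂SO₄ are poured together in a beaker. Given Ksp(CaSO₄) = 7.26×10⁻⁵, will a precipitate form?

No

The combined volume is 757 mL.
[Ca²⁺] = (1.68×10⁻³)(440)/757 = 9.76×10⁻⁴ mol/L
[SO₄²⁻] = (1.22×10⁻³)(317)/757 = 5.11×10⁻⁴ mol/L
Q = [Ca²⁺][SO₄²⁻] = 4.99×10⁻⁷
Q < Ksp (4.99×10⁻⁷ vs 7.26×10⁻⁵); the solution remains unsaturated and no precipitate forms.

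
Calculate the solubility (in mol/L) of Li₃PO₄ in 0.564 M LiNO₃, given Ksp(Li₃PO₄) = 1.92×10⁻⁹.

Li₃PO₄(s) ⇌ 3 Li⁺(aq) + PO₄³⁻(aq)
Li⁺ is already present at 0.564 M. If s mol/L of Li₃PO₄ dissolves, [PO₄³⁻] = s while [Li⁺] ≈ 0.564 M.
Ksp = [Li⁺]^3[PO₄³⁻] = (0.564)^3s
s = 1.92×10⁻⁹ / (0.564)^3 = 1.07×10⁻⁸
s = 1.07×10⁻⁸ M

1.07×10⁻⁸ M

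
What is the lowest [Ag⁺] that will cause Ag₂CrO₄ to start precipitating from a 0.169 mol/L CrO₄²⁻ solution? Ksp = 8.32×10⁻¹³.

The threshold for precipitation is Q = Ksp.
Ag₂CrO₄(s) ⇌ 2 Ag⁺(aq) + CrO₄²⁻(aq)
Ksp = [Ag⁺]^2[CrO₄²⁻] = [Ag⁺]^2(0.169)
[Ag⁺]^2 = 8.32×10⁻¹³ / (0.169) = 4.92×10⁻¹²
[Ag⁺] = 2.22×10⁻⁶ mol/L

2.22×10⁻⁶ M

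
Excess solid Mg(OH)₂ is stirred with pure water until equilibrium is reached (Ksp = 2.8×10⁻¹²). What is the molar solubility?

Mg(OH)₂(s) ⇌ Mg²⁺(aq) + 2 OH⁻(aq)
With molar solubility s: [Mg²⁺] = s, [OH⁻] = 2s.
Ksp = [Mg²⁺][OH⁻]^2 = s · (2s)^2 = 4s^3
4s^3 = 2.8×10⁻¹²  ⇒  s^3 = 7.0×10⁻¹³
s = 8.9×10⁻⁵ mol L⁻¹

8.9×10⁻⁵ M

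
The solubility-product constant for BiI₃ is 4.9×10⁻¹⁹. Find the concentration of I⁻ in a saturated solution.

3.5×10⁻⁵ M

BiI₃(s) ⇌ Bi³⁺(aq) + 3 I⁻(aq)
With molar solubility s: [Bi³⁺] = s, [I⁻] = 3s.
Ksp = [Bi³⁺][I⁻]^3 = s · (3s)^3 = 27s^4 = 4.9×10⁻¹⁹
s = 1.2×10⁻⁵ M
[I⁻] = 3s = 3.5×10⁻⁵ M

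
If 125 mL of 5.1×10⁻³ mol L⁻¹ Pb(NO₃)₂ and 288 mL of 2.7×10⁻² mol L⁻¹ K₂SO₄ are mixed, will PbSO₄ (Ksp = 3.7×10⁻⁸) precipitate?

Yes

Total volume after mixing = 125 + 288 = 413 mL.
[Pb²⁺] = (5.1×10⁻³)(125)/413 = 1.5×10⁻³ mol L⁻¹
[SO₄²⁻] = (2.7×10⁻²)(288)/413 = 1.9×10⁻² mol L⁻¹
Q = [Pb²⁺][SO₄²⁻] = 2.9×10⁻⁵
Q = 2.9×10⁻⁵ > Ksp = 3.7×10⁻⁸, so the solution is supersaturated and PbSO₄ precipitates.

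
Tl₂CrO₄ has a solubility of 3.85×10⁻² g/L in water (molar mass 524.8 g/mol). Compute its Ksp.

s = (3.85×10⁻² g L⁻¹)/(524.8 g mol⁻¹) = 7.3361×10⁻⁵ M
Tl₂CrO₄(s) ⇌ 2 Tl⁺(aq) + CrO₄²⁻(aq)
If s mol/L of Tl₂CrO₄ dissolves, [Tl⁺] = 2s and [CrO₄²⁻] = s.
Ksp = [Tl⁺]^2[CrO₄²⁻] = (2s)^2 · s = 4s^3
Ksp = 4 × (7.3361×10⁻⁵)^3 = 1.58×10⁻¹²

Ksp = 1.58×10⁻¹²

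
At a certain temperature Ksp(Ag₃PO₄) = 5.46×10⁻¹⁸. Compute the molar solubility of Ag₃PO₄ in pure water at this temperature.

Ag₃PO₄(s) ⇌ 3 Ag⁺(aq) + PO₄³⁻(aq)
Let s be the molar solubility. Then [Ag⁺] = 3s and [PO₄³⁻] = s.
Ksp = [Ag⁺]^3[PO₄³⁻] = (3s)^3 · s = 27s^4
27s^4 = 5.46×10⁻¹⁸  ⇒  s^4 = 2.02×10⁻¹⁹
s = 2.12×10⁻⁵ mol/L

2.12×10⁻⁵ M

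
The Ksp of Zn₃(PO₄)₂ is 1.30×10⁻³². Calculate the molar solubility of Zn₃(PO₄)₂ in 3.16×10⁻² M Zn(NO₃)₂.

1.01×10⁻¹⁴ M

Zn₃(PO₄)₂(s) ⇌ 3 Zn²⁺(aq) + 2 PO₄³⁻(aq)
With Zn²⁺ already at 3.16×10⁻² M and s small, take [Zn²⁺] ≈ 3.16×10⁻² M and [PO₄³⁻] = 2s.
Ksp = [Zn²⁺]^3[PO₄³⁻]^2 = (3.16×10⁻²)^3(2s)^2
(2s)^2 = 1.30×10⁻³² / (3.16×10⁻²)^3 = 4.12×10⁻²⁸
s = 1.01×10⁻¹⁴ M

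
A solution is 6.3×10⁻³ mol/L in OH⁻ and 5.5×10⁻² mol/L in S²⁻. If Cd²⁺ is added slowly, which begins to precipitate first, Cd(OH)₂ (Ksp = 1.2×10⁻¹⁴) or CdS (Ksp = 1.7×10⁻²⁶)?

Each salt precipitates once Q = Ksp for that salt.
For Cd(OH)₂: [Cd²⁺] = (Ksp/[OH⁻]^2) = 3.0×10⁻¹⁰ mol/L
For CdS: [Cd²⁺] = (Ksp/[S²⁻]) = 3.1×10⁻²⁵ mol/L
Since CdS needs less Cd²⁺ to reach saturation, it precipitates first.

CdS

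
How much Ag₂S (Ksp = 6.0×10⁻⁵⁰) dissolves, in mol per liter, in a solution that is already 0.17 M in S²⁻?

Ag₂S(s) ⇌ 2 Ag⁺(aq) + S²⁻(aq)
Let s be the solubility of Ag₂S here. The common ion gives [S²⁻] ≈ 0.17 M, and [Ag⁺] = 2s.
Ksp = [Ag⁺]^2[S²⁻] = (2s)^2(0.17)
(2s)^2 = 6.0×10⁻⁵⁰ / (0.17) = 3.5×10⁻⁴⁹
s = 3.0×10⁻²⁵ M

3.0×10⁻²⁵ M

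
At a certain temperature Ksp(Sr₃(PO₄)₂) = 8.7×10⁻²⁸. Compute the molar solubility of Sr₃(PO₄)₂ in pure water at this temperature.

Sr₃(PO₄)₂(s) ⇌ 3 Sr²⁺(aq) + 2 PO₄³⁻(aq)
Call the molar solubility s, so that [Sr²⁺] = 3s and [PO₄³⁻] = 2s.
Ksp = [Sr²⁺]^3[PO₄³⁻]^2 = (3s)^3 · (2s)^2 = 108s^5
108s^5 = 8.7×10⁻²⁸  ⇒  s^5 = 8.1×10⁻³⁰
Taking the 5th root, s = 1.5×10⁻⁶ M.

1.5×10⁻⁶ M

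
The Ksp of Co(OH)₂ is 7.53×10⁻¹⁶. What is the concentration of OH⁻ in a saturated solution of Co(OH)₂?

1.15×10⁻⁵ M

Co(OH)₂(s) ⇌ Co²⁺(aq) + 2 OH⁻(aq)
Let s be the molar solubility. Then [Co²⁺] = s and [OH⁻] = 2s.
Ksp = [Co²⁺][OH⁻]^2 = s · (2s)^2 = 4s^3 = 7.53×10⁻¹⁶
s = 5.73×10⁻⁶ mol/L
[OH⁻] = 2s = 1.15×10⁻⁵ mol/L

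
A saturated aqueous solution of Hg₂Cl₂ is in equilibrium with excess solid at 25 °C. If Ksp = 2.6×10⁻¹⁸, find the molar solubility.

8.7×10⁻⁷ M

Hg₂Cl₂(s) ⇌ Hg₂²⁺(aq) + 2 Cl⁻(aq)
Let s be the molar solubility. Then [Hg₂²⁺] = s and [Cl⁻] = 2s.
Ksp = [Hg₂²⁺][Cl⁻]^2 = s · (2s)^2 = 4s^3
4s^3 = 2.6×10⁻¹⁸  ⇒  s^3 = 6.5×10⁻¹⁹
s = (6.5×10⁻¹⁹)^(1/3) = 8.7×10⁻⁷ M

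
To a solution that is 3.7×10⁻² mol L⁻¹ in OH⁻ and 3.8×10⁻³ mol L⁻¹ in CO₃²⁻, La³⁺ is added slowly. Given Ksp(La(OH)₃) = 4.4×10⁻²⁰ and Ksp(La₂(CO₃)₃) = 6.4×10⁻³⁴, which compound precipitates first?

La(OH)₃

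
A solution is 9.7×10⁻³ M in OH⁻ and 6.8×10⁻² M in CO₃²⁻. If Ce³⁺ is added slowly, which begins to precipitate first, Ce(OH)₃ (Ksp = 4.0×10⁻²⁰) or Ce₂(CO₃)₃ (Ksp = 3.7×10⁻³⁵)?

Precipitation of each salt begins when its ion product equals Ksp.
For Ce(OH)₃: [Ce³⁺] = (Ksp/[OH⁻]^3) = 4.4×10⁻¹⁴ M
For Ce₂(CO₃)₃: [Ce³⁺] = (Ksp/[CO₃²⁻]^3)^(1/2) = 3.4×10⁻¹⁶ M
Since Ce₂(CO₃)₃ needs less Ce³⁺ to reach saturation, it precipitates first.

Ce₂(CO₃)₃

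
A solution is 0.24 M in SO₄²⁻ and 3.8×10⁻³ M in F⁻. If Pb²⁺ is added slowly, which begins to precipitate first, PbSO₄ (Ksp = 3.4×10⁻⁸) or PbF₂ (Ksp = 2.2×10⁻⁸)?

PbSO₄

Precipitation begins when Q = Ksp.
For PbSO₄: [Pb²⁺] = (Ksp/[SO₄²⁻]) = 1.4×10⁻⁷ M
For PbF₂: [Pb²⁺] = (Ksp/[F⁻]^2) = 1.5×10⁻³ M
Since PbSO₄ needs less Pb²⁺ to reach saturation, it precipitates first.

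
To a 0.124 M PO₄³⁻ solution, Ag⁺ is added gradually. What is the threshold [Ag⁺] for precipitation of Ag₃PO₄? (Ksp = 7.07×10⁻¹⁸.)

Precipitation of each salt begins when its ion product equals Ksp.
Ag₃PO₄(s) ⇌ 3 Ag⁺(aq) + PO₄³⁻(aq)
Ksp = [Ag⁺]^3[PO₄³⁻] = [Ag⁺]^3(0.124)
[Ag⁺]^3 = 7.07×10⁻¹⁸ / (0.124) = 5.70×10⁻¹⁷
[Ag⁺] = 3.85×10⁻⁶ M

3.85×10⁻⁶ M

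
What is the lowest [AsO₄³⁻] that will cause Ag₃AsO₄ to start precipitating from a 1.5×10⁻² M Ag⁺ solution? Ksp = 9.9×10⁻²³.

Each salt precipitates once Q = Ksp for that salt.
Ag₃AsO₄(s) ⇌ 3 Ag⁺(aq) + AsO₄³⁻(aq)
Ksp = [Ag⁺]^3[AsO₄³⁻] = [AsO₄³⁻](1.5×10⁻²)^3
[AsO₄³⁻] = 9.9×10⁻²³ / (1.5×10⁻²)^3 = 2.9×10⁻¹⁷
[AsO₄³⁻] = 2.9×10⁻¹⁷ M

2.9×10⁻¹⁷ M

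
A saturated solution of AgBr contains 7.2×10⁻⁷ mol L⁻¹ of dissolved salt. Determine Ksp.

Ksp = 5.2×10⁻¹³

AgBr(s) ⇌ Ag⁺(aq) + Br⁻(aq)
Call the molar solubility s, so that [Ag⁺] = s and [Br⁻] = s.
Ksp = [Ag⁺][Br⁻] = s · s = s^2
Ksp = (7.2×10⁻⁷)^2 = 5.2×10⁻¹³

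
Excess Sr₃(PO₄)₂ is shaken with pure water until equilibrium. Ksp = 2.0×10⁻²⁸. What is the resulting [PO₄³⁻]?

Sr₃(PO₄)₂(s) ⇌ 3 Sr²⁺(aq) + 2 PO₄³⁻(aq)
With molar solubility s: [Sr²⁺] = 3s, [PO₄³⁻] = 2s.
Ksp = [Sr²⁺]^3[PO₄³⁻]^2 = (3s)^3 · (2s)^2 = 108s^5 = 2.0×10⁻²⁸
s = 1.1×10⁻⁶ mol L⁻¹
[PO₄³⁻] = 2s = 2.3×10⁻⁶ mol L⁻¹

2.3×10⁻⁶ M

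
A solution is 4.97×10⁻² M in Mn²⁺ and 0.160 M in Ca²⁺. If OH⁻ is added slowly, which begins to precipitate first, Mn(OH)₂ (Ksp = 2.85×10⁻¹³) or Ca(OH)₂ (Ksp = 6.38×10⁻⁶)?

A salt starts to precipitate once the ion product Q reaches its Ksp.
For Mn(OH)₂: [OH⁻] = (Ksp/[Mn²⁺])^(1/2) = 2.39×10⁻⁶ M
For Ca(OH)₂: [OH⁻] = (Ksp/[Ca²⁺])^(1/2) = 6.31×10⁻³ M
The smaller threshold [OH⁻] is reached first, so Mn(OH)₂ precipitates first.

Mn(OH)₂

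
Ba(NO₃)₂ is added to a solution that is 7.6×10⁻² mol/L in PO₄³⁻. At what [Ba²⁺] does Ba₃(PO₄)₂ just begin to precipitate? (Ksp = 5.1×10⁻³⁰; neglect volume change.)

Precipitation begins when Q = Ksp.
Ba₃(PO₄)₂(s) ⇌ 3 Ba²⁺(aq) + 2 PO₄³⁻(aq)
Ksp = [Ba²⁺]^3[PO₄³⁻]^2 = [Ba²⁺]^3(7.6×10⁻²)^2
[Ba²⁺]^3 = 5.1×10⁻³⁰ / (7.6×10⁻²)^2 = 8.8×10⁻²⁸
[Ba²⁺] = 9.6×10⁻¹⁰ mol/L

9.6×10⁻¹⁰ M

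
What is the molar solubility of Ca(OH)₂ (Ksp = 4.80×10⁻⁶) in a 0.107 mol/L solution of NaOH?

4.19×10⁻⁴ M

Ca(OH)₂(s) ⇌ Ca²⁺(aq) + 2 OH⁻(aq)
Let s be the solubility of Ca(OH)₂ here. The common ion gives [OH⁻] ≈ 0.107 mol/L, and [Ca²⁺] = s.
Ksp = [Ca²⁺][OH⁻]^2 = s(0.107)^2
s = 4.80×10⁻⁶ / (0.107)^2 = 4.19×10⁻⁴
s = 4.19×10⁻⁴ mol/L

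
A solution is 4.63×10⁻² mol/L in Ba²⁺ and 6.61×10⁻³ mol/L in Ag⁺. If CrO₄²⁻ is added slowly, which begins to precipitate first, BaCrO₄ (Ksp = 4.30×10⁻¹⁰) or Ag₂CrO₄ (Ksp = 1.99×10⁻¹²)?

BaCrO₄

Each salt precipitates once Q = Ksp for that salt.
For BaCrO₄: [CrO₄²⁻] = (Ksp/[Ba²⁺]) = 9.29×10⁻⁹ mol/L
For Ag₂CrO₄: [CrO₄²⁻] = (Ksp/[Ag⁺]^2) = 4.55×10⁻⁸ mol/L
The smaller threshold [CrO₄²⁻] is reached first, so BaCrO₄ precipitates first.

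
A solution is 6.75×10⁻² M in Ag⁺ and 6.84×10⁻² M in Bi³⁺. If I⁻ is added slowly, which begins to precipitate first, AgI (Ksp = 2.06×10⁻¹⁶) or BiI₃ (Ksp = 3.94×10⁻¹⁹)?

Precipitation of each salt begins when its ion product equals Ksp.
For AgI: [I⁻] = (Ksp/[Ag⁺]) = 3.05×10⁻¹⁵ M
For BiI₃: [I⁻] = (Ksp/[Bi³⁺])^(1/3) = 1.79×10⁻⁶ M
Since AgI needs less I⁻ to reach saturation, it precipitates first.

AgI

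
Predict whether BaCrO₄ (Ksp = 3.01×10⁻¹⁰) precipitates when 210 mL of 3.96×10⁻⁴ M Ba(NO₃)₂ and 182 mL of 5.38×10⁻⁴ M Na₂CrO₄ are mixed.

The combined volume is 392 mL.
[Ba²⁺] = (3.96×10⁻⁴)(210)/392 = 2.12×10⁻⁴ M
[CrO₄²⁻] = (5.38×10⁻⁴)(182)/392 = 2.50×10⁻⁴ M
Q = [Ba²⁺][CrO₄²⁻] = 5.30×10⁻⁸
Because Q > Ksp (5.30×10⁻⁸ vs 3.01×10⁻¹⁰), a precipitate of BaCrO₄ forms.

Yes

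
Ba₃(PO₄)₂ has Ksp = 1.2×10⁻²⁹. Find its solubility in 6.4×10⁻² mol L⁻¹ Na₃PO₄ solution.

4.8×10⁻¹⁰ M

Ba₃(PO₄)₂(s) ⇌ 3 Ba²⁺(aq) + 2 PO₄³⁻(aq)
Let s be the solubility of Ba₃(PO₄)₂ here. The common ion gives [PO₄³⁻] ≈ 6.4×10⁻² mol L⁻¹, and [Ba²⁺] = 3s.
Ksp = [Ba²⁺]^3[PO₄³⁻]^2 = (3s)^3(6.4×10⁻²)^2
(3s)^3 = 1.2×10⁻²⁹ / (6.4×10⁻²)^2 = 2.9×10⁻²⁷
s = 4.8×10⁻¹⁰ mol L⁻¹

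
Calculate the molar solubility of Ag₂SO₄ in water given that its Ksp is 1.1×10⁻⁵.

Ag₂SO₄(s) ⇌ 2 Ag⁺(aq) + SO₄²⁻(aq)
Let s be the molar solubility. Then [Ag⁺] = 2s and [SO₄²⁻] = s.
Ksp = [Ag⁺]^2[SO₄²⁻] = (2s)^2 · s = 4s^3
4s^3 = 1.1×10⁻⁵  ⇒  s^3 = 2.8×10⁻⁶
Taking the 3rd root, s = 1.4×10⁻² M.

1.4×10⁻² M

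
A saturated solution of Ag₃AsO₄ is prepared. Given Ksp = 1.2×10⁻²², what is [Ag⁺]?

4.4×10⁻⁶ M

Ag₃AsO₄(s) ⇌ 3 Ag⁺(aq) + AsO₄³⁻(aq)
If s mol/L of Ag₃AsO₄ dissolves, [Ag⁺] = 3s and [AsO₄³⁻] = s.
Ksp = [Ag⁺]^3[AsO₄³⁻] = (3s)^3 · s = 27s^4 = 1.2×10⁻²²
s = 1.5×10⁻⁶ mol/L
[Ag⁺] = 3s = 4.4×10⁻⁶ mol/L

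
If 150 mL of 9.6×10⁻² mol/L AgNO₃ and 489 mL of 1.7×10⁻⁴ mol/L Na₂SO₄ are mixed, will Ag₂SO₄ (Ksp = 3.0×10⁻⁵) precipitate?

No

The combined volume is 639 mL.
[Ag⁺] = (9.6×10⁻²)(150)/639 = 2.3×10⁻² mol/L
[SO₄²⁻] = (1.7×10⁻⁴)(489)/639 = 1.3×10⁻⁴ mol/L
Q = [Ag⁺]^2[SO₄²⁻] = 6.6×10⁻⁸
Q < Ksp (6.6×10⁻⁸ vs 3.0×10⁻⁵); the solution remains unsaturated and no precipitate forms.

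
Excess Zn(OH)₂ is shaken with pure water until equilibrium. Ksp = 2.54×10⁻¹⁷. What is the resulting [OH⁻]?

Zn(OH)₂(s) ⇌ Zn²⁺(aq) + 2 OH⁻(aq)
If s mol/L of Zn(OH)₂ dissolves, [Zn²⁺] = s and [OH⁻] = 2s.
Ksp = [Zn²⁺][OH⁻]^2 = s · (2s)^2 = 4s^3 = 2.54×10⁻¹⁷
s = 1.85×10⁻⁶ mol/L
[OH⁻] = 2s = 3.70×10⁻⁶ mol/L

3.70×10⁻⁶ M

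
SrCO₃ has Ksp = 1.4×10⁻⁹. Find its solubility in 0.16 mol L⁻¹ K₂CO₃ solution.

SrCO₃(s) ⇌ Sr²⁺(aq) + CO₃²⁻(aq)
The solution already contains CO₃²⁻ at 0.16 mol L⁻¹. Let s be the molar solubility of SrCO₃.
[CO₃²⁻] ≈ 0.16 mol L⁻¹ (common ion dominates); [Sr²⁺] = s.
Ksp = [Sr²⁺][CO₃²⁻] = s(0.16)
s = 1.4×10⁻⁹ / (0.16) = 8.8×10⁻⁹
s = 8.8×10⁻⁹ mol L⁻¹

8.8×10⁻⁹ M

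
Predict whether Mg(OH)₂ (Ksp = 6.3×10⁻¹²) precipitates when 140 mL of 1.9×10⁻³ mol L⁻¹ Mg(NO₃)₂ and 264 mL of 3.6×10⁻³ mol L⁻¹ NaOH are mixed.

Yes

Total volume after mixing = 140 + 264 = 404 mL.
[Mg²⁺] = (1.9×10⁻³)(140)/404 = 6.6×10⁻⁴ mol L⁻¹
[OH⁻] = (3.6×10⁻³)(264)/404 = 2.4×10⁻³ mol L⁻¹
Q = [Mg²⁺][OH⁻]^2 = 3.6×10⁻⁹
Since Q (3.6×10⁻⁹) exceeds Ksp (6.3×10⁻¹²), Mg(OH)₂ will precipitate.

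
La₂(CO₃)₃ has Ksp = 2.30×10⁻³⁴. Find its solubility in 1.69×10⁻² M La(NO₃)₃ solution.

3.10×10⁻¹¹ M

La₂(CO₃)₃(s) ⇌ 2 La³⁺(aq) + 3 CO₃²⁻(aq)
La³⁺ is already present at 1.69×10⁻² M. If s mol/L of La₂(CO₃)₃ dissolves, [CO₃²⁻] = 3s while [La³⁺] ≈ 1.69×10⁻² M.
Ksp = [La³⁺]^2[CO₃²⁻]^3 = (1.69×10⁻²)^2(3s)^3
(3s)^3 = 2.30×10⁻³⁴ / (1.69×10⁻²)^2 = 8.05×10⁻³¹
s = 3.10×10⁻¹¹ M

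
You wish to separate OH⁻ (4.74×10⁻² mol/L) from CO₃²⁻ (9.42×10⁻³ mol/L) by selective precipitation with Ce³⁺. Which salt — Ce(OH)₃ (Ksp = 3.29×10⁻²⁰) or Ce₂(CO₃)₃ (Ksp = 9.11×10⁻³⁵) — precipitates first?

Each salt precipitates once Q = Ksp for that salt.
For Ce(OH)₃: [Ce³⁺] = (Ksp/[OH⁻]^3) = 3.09×10⁻¹⁶ mol/L
For Ce₂(CO₃)₃: [Ce³⁺] = (Ksp/[CO₃²⁻]^3)^(1/2) = 1.04×10⁻¹⁴ mol/L
Since Ce(OH)₃ needs less Ce³⁺ to reach saturation, it precipitates first.

Ce(OH)₃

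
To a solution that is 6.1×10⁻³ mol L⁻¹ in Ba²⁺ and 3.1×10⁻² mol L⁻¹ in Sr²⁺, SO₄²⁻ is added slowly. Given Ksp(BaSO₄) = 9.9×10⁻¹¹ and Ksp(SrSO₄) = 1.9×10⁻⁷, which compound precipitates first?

Precipitation of each salt begins when its ion product equals Ksp.
For BaSO₄: [SO₄²⁻] = (Ksp/[Ba²⁺]) = 1.6×10⁻⁸ mol L⁻¹
For SrSO₄: [SO₄²⁻] = (Ksp/[Sr²⁺]) = 6.1×10⁻⁶ mol L⁻¹
The smaller threshold [SO₄²⁻] is reached first, so BaSO₄ precipitates first.

BaSO₄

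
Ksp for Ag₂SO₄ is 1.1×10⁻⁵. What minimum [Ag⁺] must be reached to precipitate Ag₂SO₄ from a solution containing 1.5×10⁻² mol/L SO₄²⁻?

The threshold for precipitation is Q = Ksp.
Ag₂SO₄(s) ⇌ 2 Ag⁺(aq) + SO₄²⁻(aq)
Ksp = [Ag⁺]^2[SO₄²⁻] = [Ag⁺]^2(1.5×10⁻²)
[Ag⁺]^2 = 1.1×10⁻⁵ / (1.5×10⁻²) = 7.3×10⁻⁴
[Ag⁺] = 2.7×10⁻² mol/L

2.7×10⁻² M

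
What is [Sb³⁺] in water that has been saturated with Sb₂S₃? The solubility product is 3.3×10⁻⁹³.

Sb₂S₃(s) ⇌ 2 Sb³⁺(aq) + 3 S²⁻(aq)
With molar solubility s: [Sb³⁺] = 2s, [S²⁻] = 3s.
Ksp = [Sb³⁺]^2[S²⁻]^3 = (2s)^2 · (3s)^3 = 108s^5 = 3.3×10⁻⁹³
s = 1.3×10⁻¹⁹ mol/L
[Sb³⁺] = 2s = 2.5×10⁻¹⁹ mol/L

2.5×10⁻¹⁹ M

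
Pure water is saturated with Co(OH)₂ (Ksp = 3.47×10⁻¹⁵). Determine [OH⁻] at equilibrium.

1.91×10⁻⁵ M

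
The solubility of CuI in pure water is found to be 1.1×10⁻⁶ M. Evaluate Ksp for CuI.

CuI(s) ⇌ Cu⁺(aq) + I⁻(aq)
With molar solubility s: [Cu⁺] = s, [I⁻] = s.
Ksp = [Cu⁺][I⁻] = s · s = s^2
Ksp = (1.1×10⁻⁶)^2 = 1.2×10⁻¹²

Ksp = 1.2×10⁻¹²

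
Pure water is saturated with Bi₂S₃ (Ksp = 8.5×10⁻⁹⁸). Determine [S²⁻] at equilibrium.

Bi₂S₃(s) ⇌ 2 Bi³⁺(aq) + 3 S²⁻(aq)
For each mole of Bi₂S₃ that dissolves per liter, [Bi³⁺] = 2s and [S²⁻] = 3s; let s denote this solubility.
Ksp = [Bi³⁺]^2[S²⁻]^3 = (2s)^2 · (3s)^3 = 108s^5 = 8.5×10⁻⁹⁸
s = 1.5×10⁻²⁰ mol L⁻¹
[S²⁻] = 3s = 4.5×10⁻²⁰ mol L⁻¹

4.5×10⁻²⁰ M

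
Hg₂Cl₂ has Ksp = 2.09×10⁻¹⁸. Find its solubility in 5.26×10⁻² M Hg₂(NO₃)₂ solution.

3.15×10⁻⁹ M

Hg₂Cl₂(s) ⇌ Hg₂²⁺(aq) + 2 Cl⁻(aq)
Let s be the solubility of Hg₂Cl₂ here. The common ion gives [Hg₂²⁺] ≈ 5.26×10⁻² M, and [Cl⁻] = 2s.
Ksp = [Hg₂²⁺][Cl⁻]^2 = (5.26×10⁻²)(2s)^2
(2s)^2 = 2.09×10⁻¹⁸ / (5.26×10⁻²) = 3.97×10⁻¹⁷
s = 3.15×10⁻⁹ M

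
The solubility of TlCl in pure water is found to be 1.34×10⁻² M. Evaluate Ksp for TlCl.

TlCl(s) ⇌ Tl⁺(aq) + Cl⁻(aq)
With molar solubility s: [Tl⁺] = s, [Cl⁻] = s.
Ksp = [Tl⁺][Cl⁻] = s · s = s^2
Ksp = (1.34×10⁻²)^2 = 1.80×10⁻⁴

Ksp = 1.80×10⁻⁴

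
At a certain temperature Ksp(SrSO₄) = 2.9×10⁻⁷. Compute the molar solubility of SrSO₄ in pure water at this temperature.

SrSO₄(s) ⇌ Sr²⁺(aq) + SO₄²⁻(aq)
For each mole of SrSO₄ that dissolves per liter, [Sr²⁺] = s and [SO₄²⁻] = s; let s denote this solubility.
Ksp = [Sr²⁺][SO₄²⁻] = s · s = s^2
s^2 = 2.9×10⁻⁷
s = 5.4×10⁻⁴ mol/L

5.4×10⁻⁴ M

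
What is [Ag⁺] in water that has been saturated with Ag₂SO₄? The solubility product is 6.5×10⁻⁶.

Ag₂SO₄(s) ⇌ 2 Ag⁺(aq) + SO₄²⁻(aq)
If s mol/L of Ag₂SO₄ dissolves, [Ag⁺] = 2s and [SO₄²⁻] = s.
Ksp = [Ag⁺]^2[SO₄²⁻] = (2s)^2 · s = 4s^3 = 6.5×10⁻⁶
s = 1.2×10⁻² mol L⁻¹
[Ag⁺] = 2s = 2.4×10⁻² mol L⁻¹

2.4×10⁻² M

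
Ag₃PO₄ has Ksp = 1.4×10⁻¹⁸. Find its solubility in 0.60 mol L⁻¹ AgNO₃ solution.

6.5×10⁻¹⁸ M

Ag₃PO₄(s) ⇌ 3 Ag⁺(aq) + PO₄³⁻(aq)
Let s be the solubility of Ag₃PO₄ here. The common ion gives [Ag⁺] ≈ 0.60 mol L⁻¹, and [PO₄³⁻] = s.
Ksp = [Ag⁺]^3[PO₄³⁻] = (0.60)^3s
s = 1.4×10⁻¹⁸ / (0.60)^3 = 6.5×10⁻¹⁸
s = 6.5×10⁻¹⁸ mol L⁻¹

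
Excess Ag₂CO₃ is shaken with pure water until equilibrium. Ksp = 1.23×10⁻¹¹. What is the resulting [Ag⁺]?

2.91×10⁻⁴ M

Ag₂CO₃(s) ⇌ 2 Ag⁺(aq) + CO₃²⁻(aq)
With molar solubility s: [Ag⁺] = 2s, [CO₃²⁻] = s.
Ksp = [Ag⁺]^2[CO₃²⁻] = (2s)^2 · s = 4s^3 = 1.23×10⁻¹¹
s = 1.45×10⁻⁴ M
[Ag⁺] = 2s = 2.91×10⁻⁴ M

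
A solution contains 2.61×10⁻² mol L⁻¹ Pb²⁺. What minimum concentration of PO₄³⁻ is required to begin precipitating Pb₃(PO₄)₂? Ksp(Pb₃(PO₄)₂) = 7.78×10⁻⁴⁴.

6.61×10⁻²⁰ M

A salt starts to precipitate once the ion product Q reaches its Ksp.
Pb₃(PO₄)₂(s) ⇌ 3 Pb²⁺(aq) + 2 PO₄³⁻(aq)
Ksp = [Pb²⁺]^3[PO₄³⁻]^2 = [PO₄³⁻]^2(2.61×10⁻²)^3
[PO₄³⁻]^2 = 7.78×10⁻⁴⁴ / (2.61×10⁻²)^3 = 4.38×10⁻³⁹
[PO₄³⁻] = 6.61×10⁻²⁰ mol L⁻¹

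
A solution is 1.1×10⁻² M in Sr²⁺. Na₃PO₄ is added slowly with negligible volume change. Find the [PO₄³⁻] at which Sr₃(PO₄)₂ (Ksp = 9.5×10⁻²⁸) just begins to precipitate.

Precipitation of each salt begins when its ion product equals Ksp.
Sr₃(PO₄)₂(s) ⇌ 3 Sr²⁺(aq) + 2 PO₄³⁻(aq)
Ksp = [Sr²⁺]^3[PO₄³⁻]^2 = [PO₄³⁻]^2(1.1×10⁻²)^3
[PO₄³⁻]^2 = 9.5×10⁻²⁸ / (1.1×10⁻²)^3 = 7.1×10⁻²²
[PO₄³⁻] = 2.7×10⁻¹¹ M

2.7×10⁻¹¹ M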